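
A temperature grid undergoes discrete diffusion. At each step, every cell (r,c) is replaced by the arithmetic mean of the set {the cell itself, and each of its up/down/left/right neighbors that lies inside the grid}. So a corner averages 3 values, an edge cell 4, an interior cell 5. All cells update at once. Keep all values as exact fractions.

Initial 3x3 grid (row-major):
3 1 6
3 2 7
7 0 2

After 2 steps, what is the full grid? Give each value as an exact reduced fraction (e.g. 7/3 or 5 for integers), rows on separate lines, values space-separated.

Answer: 109/36 63/20 143/36
721/240 327/100 871/240
59/18 701/240 10/3

Derivation:
After step 1:
  7/3 3 14/3
  15/4 13/5 17/4
  10/3 11/4 3
After step 2:
  109/36 63/20 143/36
  721/240 327/100 871/240
  59/18 701/240 10/3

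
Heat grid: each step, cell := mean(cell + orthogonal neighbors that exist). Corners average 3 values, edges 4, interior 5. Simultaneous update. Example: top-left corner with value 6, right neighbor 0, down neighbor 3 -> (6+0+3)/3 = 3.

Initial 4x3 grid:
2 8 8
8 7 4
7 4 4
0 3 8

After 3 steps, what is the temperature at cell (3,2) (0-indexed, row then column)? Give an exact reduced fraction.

Answer: 337/72

Derivation:
Step 1: cell (3,2) = 5
Step 2: cell (3,2) = 55/12
Step 3: cell (3,2) = 337/72
Full grid after step 3:
  181/30 87929/14400 3313/540
  13459/2400 34441/6000 41677/7200
  34907/7200 30011/6000 4123/800
  935/216 63859/14400 337/72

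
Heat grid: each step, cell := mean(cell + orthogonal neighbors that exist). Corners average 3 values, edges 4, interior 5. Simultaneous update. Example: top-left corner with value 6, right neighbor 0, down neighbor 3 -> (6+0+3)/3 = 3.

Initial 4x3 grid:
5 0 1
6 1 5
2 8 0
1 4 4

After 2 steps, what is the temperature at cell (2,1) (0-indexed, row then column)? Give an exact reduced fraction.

Step 1: cell (2,1) = 3
Step 2: cell (2,1) = 79/20
Full grid after step 2:
  107/36 137/48 11/6
  185/48 14/5 3
  157/48 79/20 35/12
  65/18 49/16 67/18

Answer: 79/20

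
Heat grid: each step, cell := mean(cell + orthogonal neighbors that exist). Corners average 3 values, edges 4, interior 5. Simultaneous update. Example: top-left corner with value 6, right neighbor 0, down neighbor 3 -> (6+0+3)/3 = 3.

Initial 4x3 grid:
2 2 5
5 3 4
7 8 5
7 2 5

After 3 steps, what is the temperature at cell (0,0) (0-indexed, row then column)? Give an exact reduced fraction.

Step 1: cell (0,0) = 3
Step 2: cell (0,0) = 41/12
Step 3: cell (0,0) = 173/45
Full grid after step 3:
  173/45 13277/3600 8359/2160
  1753/400 26617/6000 30529/7200
  9551/1800 29507/6000 11743/2400
  1163/216 38249/7200 703/144

Answer: 173/45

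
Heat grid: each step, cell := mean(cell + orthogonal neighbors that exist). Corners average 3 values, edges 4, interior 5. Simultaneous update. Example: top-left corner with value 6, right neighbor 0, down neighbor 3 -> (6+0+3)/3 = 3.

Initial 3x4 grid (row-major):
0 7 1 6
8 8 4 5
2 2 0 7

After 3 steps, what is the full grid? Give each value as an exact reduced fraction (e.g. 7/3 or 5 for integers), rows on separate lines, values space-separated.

Answer: 283/60 1753/400 2707/600 389/90
10403/2400 8949/2000 8189/2000 10633/2400
3041/720 9293/2400 3251/800 959/240

Derivation:
After step 1:
  5 4 9/2 4
  9/2 29/5 18/5 11/2
  4 3 13/4 4
After step 2:
  9/2 193/40 161/40 14/3
  193/40 209/50 453/100 171/40
  23/6 321/80 277/80 17/4
After step 3:
  283/60 1753/400 2707/600 389/90
  10403/2400 8949/2000 8189/2000 10633/2400
  3041/720 9293/2400 3251/800 959/240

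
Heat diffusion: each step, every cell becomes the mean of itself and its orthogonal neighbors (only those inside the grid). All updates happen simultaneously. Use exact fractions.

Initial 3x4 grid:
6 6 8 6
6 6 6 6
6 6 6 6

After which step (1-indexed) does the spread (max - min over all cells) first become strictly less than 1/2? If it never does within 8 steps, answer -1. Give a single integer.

Answer: 3

Derivation:
Step 1: max=20/3, min=6, spread=2/3
Step 2: max=391/60, min=6, spread=31/60
Step 3: max=3451/540, min=6, spread=211/540
  -> spread < 1/2 first at step 3
Step 4: max=340897/54000, min=5447/900, spread=14077/54000
Step 5: max=3056407/486000, min=327683/54000, spread=5363/24300
Step 6: max=91220809/14580000, min=182869/30000, spread=93859/583200
Step 7: max=5459074481/874800000, min=296936467/48600000, spread=4568723/34992000
Step 8: max=326708435629/52488000000, min=8929618889/1458000000, spread=8387449/83980800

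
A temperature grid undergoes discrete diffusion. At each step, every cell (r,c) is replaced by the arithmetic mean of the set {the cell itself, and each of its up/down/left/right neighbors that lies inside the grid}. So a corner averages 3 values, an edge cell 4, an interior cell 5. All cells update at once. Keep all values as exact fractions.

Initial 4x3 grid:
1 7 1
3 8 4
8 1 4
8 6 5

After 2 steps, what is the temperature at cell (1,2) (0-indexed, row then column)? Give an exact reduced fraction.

Step 1: cell (1,2) = 17/4
Step 2: cell (1,2) = 327/80
Full grid after step 2:
  155/36 991/240 25/6
  137/30 47/10 327/80
  341/60 47/10 363/80
  52/9 341/60 9/2

Answer: 327/80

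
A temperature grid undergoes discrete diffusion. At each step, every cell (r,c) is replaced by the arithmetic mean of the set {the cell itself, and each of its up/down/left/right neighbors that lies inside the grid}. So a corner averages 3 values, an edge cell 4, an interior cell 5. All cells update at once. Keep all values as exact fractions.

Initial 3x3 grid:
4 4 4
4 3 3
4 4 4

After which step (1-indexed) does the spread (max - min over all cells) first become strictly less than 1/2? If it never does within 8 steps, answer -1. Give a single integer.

Step 1: max=4, min=7/2, spread=1/2
Step 2: max=307/80, min=433/120, spread=11/48
  -> spread < 1/2 first at step 2
Step 3: max=457/120, min=26201/7200, spread=1219/7200
Step 4: max=363241/96000, min=1587397/432000, spread=755/6912
Step 5: max=65039881/17280000, min=95574509/25920000, spread=6353/82944
Step 6: max=3892922707/1036800000, min=5755741873/1555200000, spread=53531/995328
Step 7: max=8630385827/2304000000, min=346007555681/93312000000, spread=450953/11943936
Step 8: max=13961953549163/3732480000000, min=20794530206557/5598720000000, spread=3799043/143327232

Answer: 2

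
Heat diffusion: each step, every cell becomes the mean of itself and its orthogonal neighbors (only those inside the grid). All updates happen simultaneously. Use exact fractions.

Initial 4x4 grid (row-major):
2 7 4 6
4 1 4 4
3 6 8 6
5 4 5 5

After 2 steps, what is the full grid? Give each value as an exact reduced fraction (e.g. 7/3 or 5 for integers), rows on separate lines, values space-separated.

After step 1:
  13/3 7/2 21/4 14/3
  5/2 22/5 21/5 5
  9/2 22/5 29/5 23/4
  4 5 11/2 16/3
After step 2:
  31/9 1049/240 1057/240 179/36
  59/15 19/5 493/100 1177/240
  77/20 241/50 513/100 1313/240
  9/2 189/40 649/120 199/36

Answer: 31/9 1049/240 1057/240 179/36
59/15 19/5 493/100 1177/240
77/20 241/50 513/100 1313/240
9/2 189/40 649/120 199/36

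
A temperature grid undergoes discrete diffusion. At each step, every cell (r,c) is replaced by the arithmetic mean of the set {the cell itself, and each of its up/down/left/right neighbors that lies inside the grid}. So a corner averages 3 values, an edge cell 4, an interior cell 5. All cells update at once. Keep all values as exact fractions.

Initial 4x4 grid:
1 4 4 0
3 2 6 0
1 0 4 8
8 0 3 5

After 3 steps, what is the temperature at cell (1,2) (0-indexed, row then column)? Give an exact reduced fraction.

Step 1: cell (1,2) = 16/5
Step 2: cell (1,2) = 87/25
Step 3: cell (1,2) = 4463/1500
Full grid after step 3:
  287/108 18871/7200 21479/7200 769/270
  17461/7200 2153/750 4463/1500 24569/7200
  6407/2400 533/200 10621/3000 26633/7200
  929/360 2429/800 24773/7200 4441/1080

Answer: 4463/1500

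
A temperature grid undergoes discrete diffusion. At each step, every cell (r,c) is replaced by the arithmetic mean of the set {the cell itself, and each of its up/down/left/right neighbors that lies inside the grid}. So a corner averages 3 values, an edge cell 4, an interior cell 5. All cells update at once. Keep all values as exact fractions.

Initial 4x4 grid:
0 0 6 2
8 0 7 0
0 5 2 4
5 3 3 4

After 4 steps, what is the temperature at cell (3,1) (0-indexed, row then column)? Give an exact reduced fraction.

Answer: 172831/54000

Derivation:
Step 1: cell (3,1) = 4
Step 2: cell (3,1) = 35/12
Step 3: cell (3,1) = 6343/1800
Step 4: cell (3,1) = 172831/54000
Full grid after step 4:
  6913/2592 632569/216000 625129/216000 50533/16200
  325397/108000 517183/180000 18083/5625 659419/216000
  328517/108000 298913/90000 562291/180000 714091/216000
  108581/32400 172831/54000 183079/54000 207637/64800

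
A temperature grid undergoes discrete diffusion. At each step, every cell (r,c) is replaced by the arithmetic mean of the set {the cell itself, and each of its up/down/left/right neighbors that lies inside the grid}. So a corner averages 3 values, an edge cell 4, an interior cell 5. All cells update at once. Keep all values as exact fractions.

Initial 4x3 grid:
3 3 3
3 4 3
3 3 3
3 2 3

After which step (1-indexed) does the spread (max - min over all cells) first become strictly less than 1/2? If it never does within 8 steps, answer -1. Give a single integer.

Step 1: max=13/4, min=8/3, spread=7/12
Step 2: max=319/100, min=133/48, spread=503/1200
  -> spread < 1/2 first at step 2
Step 3: max=15163/4800, min=40939/14400, spread=91/288
Step 4: max=135383/43200, min=2490161/864000, spread=217499/864000
Step 5: max=53966803/17280000, min=150780259/51840000, spread=222403/1036800
Step 6: max=3220343177/1036800000, min=9116561081/3110400000, spread=10889369/62208000
Step 7: max=192475730443/62208000000, min=549897175579/186624000000, spread=110120063/746496000
Step 8: max=11503537732337/3732480000000, min=33144949497761/11197440000000, spread=5462654797/44789760000

Answer: 2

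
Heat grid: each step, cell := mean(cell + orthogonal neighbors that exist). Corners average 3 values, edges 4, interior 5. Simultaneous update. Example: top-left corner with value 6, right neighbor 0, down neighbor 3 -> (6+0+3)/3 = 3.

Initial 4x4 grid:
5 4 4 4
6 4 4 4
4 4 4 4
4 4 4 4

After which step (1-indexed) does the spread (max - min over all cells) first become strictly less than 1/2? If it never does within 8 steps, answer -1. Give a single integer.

Answer: 4

Derivation:
Step 1: max=5, min=4, spread=1
Step 2: max=14/3, min=4, spread=2/3
Step 3: max=1649/360, min=4, spread=209/360
Step 4: max=48299/10800, min=4, spread=5099/10800
  -> spread < 1/2 first at step 4
Step 5: max=1431017/324000, min=18079/4500, spread=129329/324000
Step 6: max=42427343/9720000, min=136043/33750, spread=3246959/9720000
Step 7: max=1262705279/291600000, min=4373167/1080000, spread=81950189/291600000
Step 8: max=37622007899/8748000000, min=197537341/48600000, spread=2065286519/8748000000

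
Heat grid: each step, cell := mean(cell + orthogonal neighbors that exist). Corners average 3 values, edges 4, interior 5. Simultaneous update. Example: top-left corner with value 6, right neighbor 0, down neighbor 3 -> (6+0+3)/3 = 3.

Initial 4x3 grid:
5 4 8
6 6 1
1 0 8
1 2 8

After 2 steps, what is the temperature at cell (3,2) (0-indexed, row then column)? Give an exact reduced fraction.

Answer: 13/3

Derivation:
Step 1: cell (3,2) = 6
Step 2: cell (3,2) = 13/3
Full grid after step 2:
  61/12 1109/240 95/18
  149/40 114/25 133/30
  337/120 79/25 97/20
  73/36 809/240 13/3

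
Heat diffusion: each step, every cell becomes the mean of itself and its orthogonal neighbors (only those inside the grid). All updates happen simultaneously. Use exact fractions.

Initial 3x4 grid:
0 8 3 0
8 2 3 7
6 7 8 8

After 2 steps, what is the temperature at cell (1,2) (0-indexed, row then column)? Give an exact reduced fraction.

Step 1: cell (1,2) = 23/5
Step 2: cell (1,2) = 247/50
Full grid after step 2:
  151/36 1061/240 881/240 34/9
  329/60 116/25 247/50 201/40
  67/12 497/80 1471/240 56/9

Answer: 247/50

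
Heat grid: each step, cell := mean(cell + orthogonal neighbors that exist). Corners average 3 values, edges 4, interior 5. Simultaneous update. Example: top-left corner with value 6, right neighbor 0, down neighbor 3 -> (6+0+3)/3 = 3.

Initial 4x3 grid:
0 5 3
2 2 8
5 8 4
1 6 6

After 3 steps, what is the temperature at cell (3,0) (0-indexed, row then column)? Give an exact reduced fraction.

Answer: 35/8

Derivation:
Step 1: cell (3,0) = 4
Step 2: cell (3,0) = 53/12
Step 3: cell (3,0) = 35/8
Full grid after step 3:
  1375/432 5033/1440 1885/432
  4813/1440 2569/600 6613/1440
  671/160 5503/1200 7699/1440
  35/8 14513/2880 571/108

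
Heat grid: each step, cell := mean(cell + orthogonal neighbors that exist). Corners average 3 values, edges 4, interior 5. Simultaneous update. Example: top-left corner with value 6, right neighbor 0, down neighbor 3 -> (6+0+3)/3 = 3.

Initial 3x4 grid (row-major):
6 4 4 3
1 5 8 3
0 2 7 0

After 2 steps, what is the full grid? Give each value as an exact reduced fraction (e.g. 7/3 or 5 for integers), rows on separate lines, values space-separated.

After step 1:
  11/3 19/4 19/4 10/3
  3 4 27/5 7/2
  1 7/2 17/4 10/3
After step 2:
  137/36 103/24 547/120 139/36
  35/12 413/100 219/50 467/120
  5/2 51/16 989/240 133/36

Answer: 137/36 103/24 547/120 139/36
35/12 413/100 219/50 467/120
5/2 51/16 989/240 133/36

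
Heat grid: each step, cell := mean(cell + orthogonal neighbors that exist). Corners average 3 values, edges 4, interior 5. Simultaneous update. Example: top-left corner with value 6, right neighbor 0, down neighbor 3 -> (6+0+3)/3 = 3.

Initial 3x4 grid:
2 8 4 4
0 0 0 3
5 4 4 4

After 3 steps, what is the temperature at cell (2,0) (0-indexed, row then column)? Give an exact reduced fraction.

Answer: 41/15

Derivation:
Step 1: cell (2,0) = 3
Step 2: cell (2,0) = 8/3
Step 3: cell (2,0) = 41/15
Full grid after step 3:
  6329/2160 5459/1800 11693/3600 7117/2160
  38767/14400 8599/3000 8959/3000 45187/14400
  41/15 6737/2400 21511/7200 1663/540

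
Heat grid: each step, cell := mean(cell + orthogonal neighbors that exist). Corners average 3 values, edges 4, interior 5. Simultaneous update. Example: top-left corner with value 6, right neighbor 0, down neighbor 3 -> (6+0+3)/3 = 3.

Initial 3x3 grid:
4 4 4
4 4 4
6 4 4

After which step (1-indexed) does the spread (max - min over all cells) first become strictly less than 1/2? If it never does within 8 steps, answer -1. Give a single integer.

Answer: 3

Derivation:
Step 1: max=14/3, min=4, spread=2/3
Step 2: max=41/9, min=4, spread=5/9
Step 3: max=473/108, min=4, spread=41/108
  -> spread < 1/2 first at step 3
Step 4: max=28051/6480, min=731/180, spread=347/1296
Step 5: max=1662137/388800, min=7357/1800, spread=2921/15552
Step 6: max=99140539/23328000, min=889483/216000, spread=24611/186624
Step 7: max=5917442033/1399680000, min=20096741/4860000, spread=207329/2239488
Step 8: max=353953152451/83980800000, min=1075601599/259200000, spread=1746635/26873856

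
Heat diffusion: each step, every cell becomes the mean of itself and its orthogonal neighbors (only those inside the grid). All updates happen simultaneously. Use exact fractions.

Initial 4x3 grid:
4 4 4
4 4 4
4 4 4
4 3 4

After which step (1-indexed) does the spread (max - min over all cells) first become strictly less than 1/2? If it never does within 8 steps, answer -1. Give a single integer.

Answer: 1

Derivation:
Step 1: max=4, min=11/3, spread=1/3
  -> spread < 1/2 first at step 1
Step 2: max=4, min=893/240, spread=67/240
Step 3: max=4, min=8203/2160, spread=437/2160
Step 4: max=3991/1000, min=3298469/864000, spread=29951/172800
Step 5: max=13421/3375, min=29888179/7776000, spread=206761/1555200
Step 6: max=21434329/5400000, min=11985404429/3110400000, spread=14430763/124416000
Step 7: max=1710347273/432000000, min=721388258311/186624000000, spread=139854109/1492992000
Step 8: max=153668771023/38880000000, min=43367288109749/11197440000000, spread=7114543559/89579520000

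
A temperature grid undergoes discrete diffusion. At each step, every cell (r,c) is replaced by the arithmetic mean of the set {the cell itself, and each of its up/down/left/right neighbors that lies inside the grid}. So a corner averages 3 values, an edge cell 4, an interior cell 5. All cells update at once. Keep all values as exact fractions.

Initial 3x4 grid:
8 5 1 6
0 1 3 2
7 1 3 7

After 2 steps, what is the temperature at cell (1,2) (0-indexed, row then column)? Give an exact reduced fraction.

Step 1: cell (1,2) = 2
Step 2: cell (1,2) = 63/20
Full grid after step 2:
  145/36 83/24 25/8 15/4
  13/4 59/20 63/20 27/8
  29/9 67/24 25/8 4

Answer: 63/20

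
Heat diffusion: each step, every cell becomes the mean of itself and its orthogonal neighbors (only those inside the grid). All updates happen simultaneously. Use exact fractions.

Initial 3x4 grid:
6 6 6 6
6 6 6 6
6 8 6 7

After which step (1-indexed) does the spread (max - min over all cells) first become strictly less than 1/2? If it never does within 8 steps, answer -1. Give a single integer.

Answer: 3

Derivation:
Step 1: max=27/4, min=6, spread=3/4
Step 2: max=1579/240, min=6, spread=139/240
Step 3: max=46259/7200, min=607/100, spread=511/1440
  -> spread < 1/2 first at step 3
Step 4: max=1377193/216000, min=220163/36000, spread=11243/43200
Step 5: max=40975691/6480000, min=13297997/2160000, spread=10817/64800
Step 6: max=306384943/48600000, min=400244249/64800000, spread=992281/7776000
Step 7: max=10990737607/1749600000, min=19273894493/3110400000, spread=95470051/1119744000
Step 8: max=548660801129/87480000000, min=160885073191/25920000000, spread=363115463/5598720000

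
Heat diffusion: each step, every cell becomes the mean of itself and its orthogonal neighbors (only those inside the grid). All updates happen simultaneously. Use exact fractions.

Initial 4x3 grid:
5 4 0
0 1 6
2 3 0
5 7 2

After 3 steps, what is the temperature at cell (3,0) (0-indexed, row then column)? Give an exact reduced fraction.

Answer: 7471/2160

Derivation:
Step 1: cell (3,0) = 14/3
Step 2: cell (3,0) = 137/36
Step 3: cell (3,0) = 7471/2160
Full grid after step 3:
  479/180 18479/7200 1457/540
  194/75 8071/3000 9037/3600
  692/225 17287/6000 3449/1200
  7471/2160 49493/14400 253/80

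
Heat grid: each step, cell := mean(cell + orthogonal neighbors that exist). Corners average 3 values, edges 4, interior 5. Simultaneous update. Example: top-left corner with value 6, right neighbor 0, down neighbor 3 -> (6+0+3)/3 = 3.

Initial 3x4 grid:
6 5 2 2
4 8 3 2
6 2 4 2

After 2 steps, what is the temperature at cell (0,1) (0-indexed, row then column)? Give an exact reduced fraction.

Answer: 353/80

Derivation:
Step 1: cell (0,1) = 21/4
Step 2: cell (0,1) = 353/80
Full grid after step 2:
  65/12 353/80 281/80 29/12
  97/20 489/100 81/25 643/240
  5 323/80 853/240 23/9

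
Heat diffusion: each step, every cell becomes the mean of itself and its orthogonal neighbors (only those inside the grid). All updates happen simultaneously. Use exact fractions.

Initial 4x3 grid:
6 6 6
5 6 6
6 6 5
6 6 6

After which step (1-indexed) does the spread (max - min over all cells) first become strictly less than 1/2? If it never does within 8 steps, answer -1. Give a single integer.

Answer: 1

Derivation:
Step 1: max=6, min=17/3, spread=1/3
  -> spread < 1/2 first at step 1
Step 2: max=71/12, min=689/120, spread=7/40
Step 3: max=2113/360, min=20873/3600, spread=257/3600
Step 4: max=7019/1200, min=313783/54000, spread=259/6750
Step 5: max=59101/10125, min=9427261/1620000, spread=3211/180000
Step 6: max=56684119/9720000, min=70745803/12150000, spread=437383/48600000
Step 7: max=1133122957/194400000, min=16984160933/2916000000, spread=6341711/1458000000
Step 8: max=203914094789/34992000000, min=509596574561/87480000000, spread=125774941/58320000000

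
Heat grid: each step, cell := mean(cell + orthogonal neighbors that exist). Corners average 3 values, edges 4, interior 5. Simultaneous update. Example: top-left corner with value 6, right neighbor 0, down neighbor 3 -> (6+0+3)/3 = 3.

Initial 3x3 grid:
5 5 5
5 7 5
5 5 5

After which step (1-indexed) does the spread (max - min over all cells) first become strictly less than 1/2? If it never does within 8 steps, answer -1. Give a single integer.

Answer: 2

Derivation:
Step 1: max=11/2, min=5, spread=1/2
Step 2: max=137/25, min=209/40, spread=51/200
  -> spread < 1/2 first at step 2
Step 3: max=12823/2400, min=947/180, spread=589/7200
Step 4: max=79943/15000, min=761081/144000, spread=31859/720000
Step 5: max=45891607/8640000, min=4764721/900000, spread=751427/43200000
Step 6: max=286634687/54000000, min=2747063129/518400000, spread=23149331/2592000000
Step 7: max=165002654263/31104000000, min=17174931889/3240000000, spread=616540643/155520000000
Step 8: max=1031112453983/194400000000, min=9895132008761/1866240000000, spread=17737747379/9331200000000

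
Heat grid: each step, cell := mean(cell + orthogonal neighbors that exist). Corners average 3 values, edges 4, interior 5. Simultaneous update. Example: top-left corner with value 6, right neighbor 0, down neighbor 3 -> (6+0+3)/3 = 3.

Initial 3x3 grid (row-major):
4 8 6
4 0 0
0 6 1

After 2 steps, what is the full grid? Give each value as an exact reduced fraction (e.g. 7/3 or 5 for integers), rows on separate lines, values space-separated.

Answer: 71/18 181/40 131/36
107/30 68/25 247/80
85/36 661/240 35/18

Derivation:
After step 1:
  16/3 9/2 14/3
  2 18/5 7/4
  10/3 7/4 7/3
After step 2:
  71/18 181/40 131/36
  107/30 68/25 247/80
  85/36 661/240 35/18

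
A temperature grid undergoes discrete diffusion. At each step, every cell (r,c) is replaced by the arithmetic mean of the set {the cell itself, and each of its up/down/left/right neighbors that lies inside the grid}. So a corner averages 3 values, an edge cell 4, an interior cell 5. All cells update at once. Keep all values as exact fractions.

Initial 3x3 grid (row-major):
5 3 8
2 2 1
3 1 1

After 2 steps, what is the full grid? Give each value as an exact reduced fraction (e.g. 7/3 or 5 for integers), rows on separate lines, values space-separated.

After step 1:
  10/3 9/2 4
  3 9/5 3
  2 7/4 1
After step 2:
  65/18 409/120 23/6
  38/15 281/100 49/20
  9/4 131/80 23/12

Answer: 65/18 409/120 23/6
38/15 281/100 49/20
9/4 131/80 23/12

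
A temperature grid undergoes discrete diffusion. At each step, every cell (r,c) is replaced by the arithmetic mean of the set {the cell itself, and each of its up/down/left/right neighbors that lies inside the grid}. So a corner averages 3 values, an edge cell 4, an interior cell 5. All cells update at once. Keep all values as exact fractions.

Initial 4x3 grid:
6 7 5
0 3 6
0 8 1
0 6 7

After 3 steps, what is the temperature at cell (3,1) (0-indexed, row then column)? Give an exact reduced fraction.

Step 1: cell (3,1) = 21/4
Step 2: cell (3,1) = 931/240
Step 3: cell (3,1) = 58793/14400
Full grid after step 3:
  4459/1080 64693/14400 1813/360
  24629/7200 25937/6000 10993/2400
  7873/2400 22657/6000 33769/7200
  377/120 58793/14400 4823/1080

Answer: 58793/14400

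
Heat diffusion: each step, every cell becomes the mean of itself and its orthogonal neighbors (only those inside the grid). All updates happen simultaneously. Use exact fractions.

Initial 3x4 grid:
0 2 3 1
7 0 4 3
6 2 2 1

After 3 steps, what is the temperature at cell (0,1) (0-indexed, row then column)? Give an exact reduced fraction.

Step 1: cell (0,1) = 5/4
Step 2: cell (0,1) = 39/16
Step 3: cell (0,1) = 5723/2400
Full grid after step 3:
  17/6 5723/2400 16919/7200 1211/540
  14551/4800 5659/2000 13937/6000 33313/14400
  31/9 6923/2400 6073/2400 67/30

Answer: 5723/2400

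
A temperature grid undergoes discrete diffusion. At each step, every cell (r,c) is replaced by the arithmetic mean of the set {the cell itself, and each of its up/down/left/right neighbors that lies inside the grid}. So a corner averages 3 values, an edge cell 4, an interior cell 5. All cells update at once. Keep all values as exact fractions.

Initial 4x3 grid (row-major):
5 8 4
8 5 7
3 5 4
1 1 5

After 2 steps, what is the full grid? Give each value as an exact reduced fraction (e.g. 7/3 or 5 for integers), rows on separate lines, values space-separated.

Answer: 71/12 763/120 101/18
231/40 519/100 1391/240
443/120 227/50 1031/240
107/36 29/10 139/36

Derivation:
After step 1:
  7 11/2 19/3
  21/4 33/5 5
  17/4 18/5 21/4
  5/3 3 10/3
After step 2:
  71/12 763/120 101/18
  231/40 519/100 1391/240
  443/120 227/50 1031/240
  107/36 29/10 139/36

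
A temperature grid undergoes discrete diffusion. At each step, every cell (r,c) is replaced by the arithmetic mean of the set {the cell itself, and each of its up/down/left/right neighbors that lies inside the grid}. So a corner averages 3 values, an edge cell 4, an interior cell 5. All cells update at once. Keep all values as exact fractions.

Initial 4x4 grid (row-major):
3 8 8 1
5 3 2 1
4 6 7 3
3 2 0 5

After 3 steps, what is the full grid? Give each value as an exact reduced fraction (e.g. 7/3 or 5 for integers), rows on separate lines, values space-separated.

After step 1:
  16/3 11/2 19/4 10/3
  15/4 24/5 21/5 7/4
  9/2 22/5 18/5 4
  3 11/4 7/2 8/3
After step 2:
  175/36 1223/240 1067/240 59/18
  1103/240 453/100 191/50 797/240
  313/80 401/100 197/50 721/240
  41/12 273/80 751/240 61/18
After step 3:
  5239/1080 34079/7200 29951/7200 497/135
  32219/7200 13231/3000 6017/1500 24161/7200
  3187/800 3961/1000 5371/1500 24577/7200
  1289/360 8381/2400 24967/7200 857/270

Answer: 5239/1080 34079/7200 29951/7200 497/135
32219/7200 13231/3000 6017/1500 24161/7200
3187/800 3961/1000 5371/1500 24577/7200
1289/360 8381/2400 24967/7200 857/270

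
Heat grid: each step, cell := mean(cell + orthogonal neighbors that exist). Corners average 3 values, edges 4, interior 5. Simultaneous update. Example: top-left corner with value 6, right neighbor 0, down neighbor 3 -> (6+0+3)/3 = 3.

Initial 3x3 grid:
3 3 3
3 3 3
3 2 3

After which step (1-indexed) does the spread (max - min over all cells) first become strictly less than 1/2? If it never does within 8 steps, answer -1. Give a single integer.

Answer: 1

Derivation:
Step 1: max=3, min=8/3, spread=1/3
  -> spread < 1/2 first at step 1
Step 2: max=3, min=653/240, spread=67/240
Step 3: max=593/200, min=6043/2160, spread=1807/10800
Step 4: max=15839/5400, min=2434037/864000, spread=33401/288000
Step 5: max=1576609/540000, min=22098067/7776000, spread=3025513/38880000
Step 6: max=83644051/28800000, min=8866273133/3110400000, spread=53531/995328
Step 7: max=22536883949/7776000000, min=533839074151/186624000000, spread=450953/11943936
Step 8: max=2698351389481/933120000000, min=32083416439397/11197440000000, spread=3799043/143327232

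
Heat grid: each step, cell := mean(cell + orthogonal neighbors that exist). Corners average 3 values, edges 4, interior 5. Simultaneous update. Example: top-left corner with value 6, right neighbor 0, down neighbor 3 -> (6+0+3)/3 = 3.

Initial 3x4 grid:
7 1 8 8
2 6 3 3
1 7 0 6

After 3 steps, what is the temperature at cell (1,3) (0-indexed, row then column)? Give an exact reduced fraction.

Answer: 16549/3600

Derivation:
Step 1: cell (1,3) = 5
Step 2: cell (1,3) = 55/12
Step 3: cell (1,3) = 16549/3600
Full grid after step 3:
  4429/1080 16249/3600 17479/3600 1097/216
  14099/3600 6061/1500 6581/1500 16549/3600
  3919/1080 13549/3600 4693/1200 293/72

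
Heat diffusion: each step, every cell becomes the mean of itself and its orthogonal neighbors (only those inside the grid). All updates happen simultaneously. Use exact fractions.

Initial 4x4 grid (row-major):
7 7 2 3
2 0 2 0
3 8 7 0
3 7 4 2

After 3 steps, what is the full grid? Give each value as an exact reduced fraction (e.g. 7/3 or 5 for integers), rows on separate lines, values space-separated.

After step 1:
  16/3 4 7/2 5/3
  3 19/5 11/5 5/4
  4 5 21/5 9/4
  13/3 11/2 5 2
After step 2:
  37/9 499/120 341/120 77/36
  121/30 18/5 299/100 221/120
  49/12 9/2 373/100 97/40
  83/18 119/24 167/40 37/12
After step 3:
  4429/1080 331/90 2729/900 307/135
  2849/720 11569/3000 4501/1500 1057/450
  3101/720 12523/3000 891/250 277/100
  983/216 821/180 299/75 581/180

Answer: 4429/1080 331/90 2729/900 307/135
2849/720 11569/3000 4501/1500 1057/450
3101/720 12523/3000 891/250 277/100
983/216 821/180 299/75 581/180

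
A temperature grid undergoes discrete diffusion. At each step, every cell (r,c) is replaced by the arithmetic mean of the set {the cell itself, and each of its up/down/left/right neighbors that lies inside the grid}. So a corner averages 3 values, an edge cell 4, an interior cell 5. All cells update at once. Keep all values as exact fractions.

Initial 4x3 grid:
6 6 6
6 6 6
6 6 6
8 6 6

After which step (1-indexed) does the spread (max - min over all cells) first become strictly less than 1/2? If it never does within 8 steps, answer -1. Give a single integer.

Step 1: max=20/3, min=6, spread=2/3
Step 2: max=59/9, min=6, spread=5/9
Step 3: max=689/108, min=6, spread=41/108
  -> spread < 1/2 first at step 3
Step 4: max=81977/12960, min=6, spread=4217/12960
Step 5: max=4874749/777600, min=21679/3600, spread=38417/155520
Step 6: max=291136211/46656000, min=434597/72000, spread=1903471/9331200
Step 7: max=17397149089/2799360000, min=13075759/2160000, spread=18038617/111974400
Step 8: max=1041037782851/167961600000, min=1179326759/194400000, spread=883978523/6718464000

Answer: 3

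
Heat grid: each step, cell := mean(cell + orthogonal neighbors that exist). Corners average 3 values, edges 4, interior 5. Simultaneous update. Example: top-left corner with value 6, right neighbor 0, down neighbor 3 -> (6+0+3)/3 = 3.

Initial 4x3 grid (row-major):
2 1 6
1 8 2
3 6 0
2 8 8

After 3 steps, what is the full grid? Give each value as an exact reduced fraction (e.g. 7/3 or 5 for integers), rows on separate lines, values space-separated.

Answer: 6431/2160 50017/14400 2507/720
12523/3600 21533/6000 301/75
14023/3600 13259/3000 7949/1800
977/216 8569/1800 535/108

Derivation:
After step 1:
  4/3 17/4 3
  7/2 18/5 4
  3 5 4
  13/3 6 16/3
After step 2:
  109/36 731/240 15/4
  343/120 407/100 73/20
  95/24 108/25 55/12
  40/9 31/6 46/9
After step 3:
  6431/2160 50017/14400 2507/720
  12523/3600 21533/6000 301/75
  14023/3600 13259/3000 7949/1800
  977/216 8569/1800 535/108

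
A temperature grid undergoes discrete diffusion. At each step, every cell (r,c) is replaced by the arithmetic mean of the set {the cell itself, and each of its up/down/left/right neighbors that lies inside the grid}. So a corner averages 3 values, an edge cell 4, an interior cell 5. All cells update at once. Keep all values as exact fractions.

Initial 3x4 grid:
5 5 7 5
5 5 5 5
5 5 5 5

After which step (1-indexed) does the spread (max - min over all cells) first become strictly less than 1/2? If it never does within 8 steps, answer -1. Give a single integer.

Step 1: max=17/3, min=5, spread=2/3
Step 2: max=331/60, min=5, spread=31/60
Step 3: max=2911/540, min=5, spread=211/540
  -> spread < 1/2 first at step 3
Step 4: max=286897/54000, min=4547/900, spread=14077/54000
Step 5: max=2570407/486000, min=273683/54000, spread=5363/24300
Step 6: max=76640809/14580000, min=152869/30000, spread=93859/583200
Step 7: max=4584274481/874800000, min=248336467/48600000, spread=4568723/34992000
Step 8: max=274220435629/52488000000, min=7471618889/1458000000, spread=8387449/83980800

Answer: 3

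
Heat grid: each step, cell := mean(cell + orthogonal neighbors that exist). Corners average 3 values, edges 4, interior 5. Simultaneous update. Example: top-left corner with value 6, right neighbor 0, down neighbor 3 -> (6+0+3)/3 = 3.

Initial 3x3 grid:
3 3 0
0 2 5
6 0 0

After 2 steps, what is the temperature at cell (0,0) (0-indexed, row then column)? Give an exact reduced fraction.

Answer: 9/4

Derivation:
Step 1: cell (0,0) = 2
Step 2: cell (0,0) = 9/4
Full grid after step 2:
  9/4 13/6 77/36
  35/16 21/10 97/48
  9/4 23/12 65/36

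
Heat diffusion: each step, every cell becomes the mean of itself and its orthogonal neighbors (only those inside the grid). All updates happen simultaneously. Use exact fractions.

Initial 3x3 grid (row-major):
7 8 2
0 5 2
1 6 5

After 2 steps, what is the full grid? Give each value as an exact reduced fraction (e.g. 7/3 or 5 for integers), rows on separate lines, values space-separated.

After step 1:
  5 11/2 4
  13/4 21/5 7/2
  7/3 17/4 13/3
After step 2:
  55/12 187/40 13/3
  887/240 207/50 481/120
  59/18 907/240 145/36

Answer: 55/12 187/40 13/3
887/240 207/50 481/120
59/18 907/240 145/36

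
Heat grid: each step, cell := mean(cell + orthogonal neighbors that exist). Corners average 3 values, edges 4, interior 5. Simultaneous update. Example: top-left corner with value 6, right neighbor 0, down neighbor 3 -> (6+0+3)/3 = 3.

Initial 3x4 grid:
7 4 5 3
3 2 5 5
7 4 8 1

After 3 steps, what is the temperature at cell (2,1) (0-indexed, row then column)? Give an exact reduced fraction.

Answer: 33961/7200

Derivation:
Step 1: cell (2,1) = 21/4
Step 2: cell (2,1) = 1081/240
Step 3: cell (2,1) = 33961/7200
Full grid after step 3:
  4793/1080 32461/7200 30551/7200 1861/432
  66847/14400 26363/6000 1127/250 3359/800
  4973/1080 33961/7200 31951/7200 1937/432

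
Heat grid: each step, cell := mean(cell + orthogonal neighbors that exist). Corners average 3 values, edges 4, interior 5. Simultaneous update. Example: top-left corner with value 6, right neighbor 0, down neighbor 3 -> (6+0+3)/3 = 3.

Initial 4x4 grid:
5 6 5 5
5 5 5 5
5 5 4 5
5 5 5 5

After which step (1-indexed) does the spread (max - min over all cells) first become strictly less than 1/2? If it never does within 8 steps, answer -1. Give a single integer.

Step 1: max=16/3, min=19/4, spread=7/12
Step 2: max=631/120, min=239/50, spread=287/600
  -> spread < 1/2 first at step 2
Step 3: max=5611/1080, min=11633/2400, spread=7523/21600
Step 4: max=166339/32400, min=52429/10800, spread=2263/8100
Step 5: max=4973317/972000, min=63247/12960, spread=7181/30375
Step 6: max=148349137/29160000, min=9502907/1944000, spread=1451383/7290000
Step 7: max=4437345871/874800000, min=1430283433/291600000, spread=36623893/218700000
Step 8: max=132692146369/26244000000, min=42999117319/8748000000, spread=923698603/6561000000

Answer: 2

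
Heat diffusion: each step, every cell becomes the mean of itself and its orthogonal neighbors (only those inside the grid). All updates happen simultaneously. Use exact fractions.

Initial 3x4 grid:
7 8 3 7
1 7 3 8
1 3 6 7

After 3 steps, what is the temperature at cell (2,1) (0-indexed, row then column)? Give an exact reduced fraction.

Step 1: cell (2,1) = 17/4
Step 2: cell (2,1) = 113/30
Step 3: cell (2,1) = 7777/1800
Full grid after step 3:
  5167/1080 18979/3600 6623/1200 4253/720
  1721/400 4599/1000 10923/2000 27847/4800
  983/270 7777/1800 3049/600 467/80

Answer: 7777/1800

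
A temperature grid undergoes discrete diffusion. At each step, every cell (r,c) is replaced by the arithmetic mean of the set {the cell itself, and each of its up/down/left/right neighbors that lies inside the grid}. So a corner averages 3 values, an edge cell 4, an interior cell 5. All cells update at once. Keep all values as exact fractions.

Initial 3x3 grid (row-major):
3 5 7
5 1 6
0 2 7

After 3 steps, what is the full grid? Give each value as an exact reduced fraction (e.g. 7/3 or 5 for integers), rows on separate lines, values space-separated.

Answer: 8093/2160 7517/1800 3511/720
45461/14400 1477/375 21487/4800
6443/2160 24443/7200 3041/720

Derivation:
After step 1:
  13/3 4 6
  9/4 19/5 21/4
  7/3 5/2 5
After step 2:
  127/36 68/15 61/12
  763/240 89/25 401/80
  85/36 409/120 17/4
After step 3:
  8093/2160 7517/1800 3511/720
  45461/14400 1477/375 21487/4800
  6443/2160 24443/7200 3041/720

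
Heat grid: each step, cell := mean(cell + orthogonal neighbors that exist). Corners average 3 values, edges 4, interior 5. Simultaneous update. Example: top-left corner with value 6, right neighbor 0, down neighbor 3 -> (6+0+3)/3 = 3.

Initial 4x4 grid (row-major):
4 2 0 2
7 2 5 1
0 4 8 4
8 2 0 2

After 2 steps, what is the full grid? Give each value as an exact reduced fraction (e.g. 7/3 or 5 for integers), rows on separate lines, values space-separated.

Answer: 115/36 151/48 169/80 25/12
49/12 313/100 333/100 219/80
109/30 393/100 347/100 259/80
139/36 391/120 127/40 35/12

Derivation:
After step 1:
  13/3 2 9/4 1
  13/4 4 16/5 3
  19/4 16/5 21/5 15/4
  10/3 7/2 3 2
After step 2:
  115/36 151/48 169/80 25/12
  49/12 313/100 333/100 219/80
  109/30 393/100 347/100 259/80
  139/36 391/120 127/40 35/12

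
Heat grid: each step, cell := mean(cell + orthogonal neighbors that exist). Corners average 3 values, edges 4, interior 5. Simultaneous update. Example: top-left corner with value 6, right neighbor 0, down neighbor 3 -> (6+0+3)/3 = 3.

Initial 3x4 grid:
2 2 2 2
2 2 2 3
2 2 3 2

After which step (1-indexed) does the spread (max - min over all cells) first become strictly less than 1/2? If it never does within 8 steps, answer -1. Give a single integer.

Answer: 2

Derivation:
Step 1: max=8/3, min=2, spread=2/3
Step 2: max=193/80, min=2, spread=33/80
  -> spread < 1/2 first at step 2
Step 3: max=5179/2160, min=2, spread=859/2160
Step 4: max=300803/129600, min=3679/1800, spread=7183/25920
Step 5: max=17891077/7776000, min=222211/108000, spread=378377/1555200
Step 6: max=1058781623/466560000, min=2249789/1080000, spread=3474911/18662400
Step 7: max=63070000357/27993600000, min=203853989/97200000, spread=174402061/1119744000
Step 8: max=3756516566063/1679616000000, min=24639816727/11664000000, spread=1667063659/13436928000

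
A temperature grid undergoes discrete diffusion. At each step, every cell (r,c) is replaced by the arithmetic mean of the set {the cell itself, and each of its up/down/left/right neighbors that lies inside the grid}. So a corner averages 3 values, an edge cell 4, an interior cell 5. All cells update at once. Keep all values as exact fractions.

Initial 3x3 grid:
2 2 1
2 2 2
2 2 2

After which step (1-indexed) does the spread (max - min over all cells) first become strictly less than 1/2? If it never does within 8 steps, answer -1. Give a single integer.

Step 1: max=2, min=5/3, spread=1/3
  -> spread < 1/2 first at step 1
Step 2: max=2, min=31/18, spread=5/18
Step 3: max=2, min=391/216, spread=41/216
Step 4: max=709/360, min=23789/12960, spread=347/2592
Step 5: max=7043/3600, min=1448263/777600, spread=2921/31104
Step 6: max=838517/432000, min=87483461/46656000, spread=24611/373248
Step 7: max=18783259/9720000, min=5279997967/2799360000, spread=207329/4478976
Step 8: max=997998401/518400000, min=317893247549/167961600000, spread=1746635/53747712

Answer: 1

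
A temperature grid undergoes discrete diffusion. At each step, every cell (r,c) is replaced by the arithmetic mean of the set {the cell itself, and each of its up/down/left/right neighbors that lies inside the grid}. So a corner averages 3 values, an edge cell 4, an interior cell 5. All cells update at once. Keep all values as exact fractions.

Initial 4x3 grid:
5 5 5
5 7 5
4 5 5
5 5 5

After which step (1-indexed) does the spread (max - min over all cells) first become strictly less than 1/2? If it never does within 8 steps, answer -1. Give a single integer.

Answer: 3

Derivation:
Step 1: max=11/2, min=14/3, spread=5/6
Step 2: max=537/100, min=173/36, spread=127/225
Step 3: max=12707/2400, min=2653/540, spread=8243/21600
  -> spread < 1/2 first at step 3
Step 4: max=113987/21600, min=80239/16200, spread=4201/12960
Step 5: max=6793903/1296000, min=4861811/972000, spread=186893/777600
Step 6: max=406616117/77760000, min=293024269/58320000, spread=1910051/9331200
Step 7: max=24303228703/4665600000, min=17664423971/3499200000, spread=90079609/559872000
Step 8: max=1454620663277/279936000000, min=1062957658489/209952000000, spread=896250847/6718464000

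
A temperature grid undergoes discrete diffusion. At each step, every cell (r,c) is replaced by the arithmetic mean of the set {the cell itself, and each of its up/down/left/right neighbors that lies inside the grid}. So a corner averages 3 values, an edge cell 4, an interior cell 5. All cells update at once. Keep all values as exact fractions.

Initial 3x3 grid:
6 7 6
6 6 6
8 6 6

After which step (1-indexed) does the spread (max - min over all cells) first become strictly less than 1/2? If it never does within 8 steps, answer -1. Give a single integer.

Step 1: max=20/3, min=6, spread=2/3
Step 2: max=59/9, min=92/15, spread=19/45
  -> spread < 1/2 first at step 2
Step 3: max=1739/270, min=11153/1800, spread=1321/5400
Step 4: max=207221/32400, min=806959/129600, spread=877/5184
Step 5: max=1546439/243000, min=48564173/7776000, spread=7375/62208
Step 6: max=740157539/116640000, min=2921787031/466560000, spread=62149/746496
Step 7: max=22158208829/3499200000, min=175629598757/27993600000, spread=523543/8957952
Step 8: max=2655340121201/419904000000, min=10552445031679/1679616000000, spread=4410589/107495424

Answer: 2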